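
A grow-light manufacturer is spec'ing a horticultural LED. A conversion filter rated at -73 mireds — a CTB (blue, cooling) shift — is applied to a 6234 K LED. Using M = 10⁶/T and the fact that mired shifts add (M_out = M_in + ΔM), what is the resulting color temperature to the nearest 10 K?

11440 K

M_in = 10⁶/6234 = 160.41 mireds.
M_out = 160.41 + (-73) = 87.41 mireds.
T_out = 10⁶/87.41 = 11440.3 K → 11440 K.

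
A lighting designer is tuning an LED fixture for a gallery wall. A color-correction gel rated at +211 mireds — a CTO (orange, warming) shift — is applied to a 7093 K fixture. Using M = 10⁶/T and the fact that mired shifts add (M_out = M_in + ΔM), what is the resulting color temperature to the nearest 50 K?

M_in = 10⁶/7093 = 140.98 mireds.
M_out = 140.98 + (+211) = 351.98 mireds.
T_out = 10⁶/351.98 = 2841.0 K → 2850 K.

2850 K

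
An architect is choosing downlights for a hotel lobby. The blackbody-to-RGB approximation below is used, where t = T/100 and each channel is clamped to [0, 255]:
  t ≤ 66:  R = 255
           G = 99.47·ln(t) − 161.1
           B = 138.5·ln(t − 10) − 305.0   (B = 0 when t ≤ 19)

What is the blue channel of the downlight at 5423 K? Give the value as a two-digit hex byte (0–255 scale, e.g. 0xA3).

t = 5423/100 = 54.23; the t ≤ 66 branch applies.
B = 138.5·ln(54.23 − 10) − 305.0 = 138.5·ln 44.23 − 305.0 = 138.5·3.7894 − 305.0 = 219.832.
Rounded: 220; in hex, 0xDC.

0xDC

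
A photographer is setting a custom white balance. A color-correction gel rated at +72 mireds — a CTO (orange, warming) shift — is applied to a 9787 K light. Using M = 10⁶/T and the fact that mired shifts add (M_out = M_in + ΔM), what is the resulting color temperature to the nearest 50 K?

5750 K

M_in = 10⁶/9787 = 102.18 mireds.
M_out = 102.18 + (+72) = 174.18 mireds.
T_out = 10⁶/174.18 = 5741.3 K → 5750 K.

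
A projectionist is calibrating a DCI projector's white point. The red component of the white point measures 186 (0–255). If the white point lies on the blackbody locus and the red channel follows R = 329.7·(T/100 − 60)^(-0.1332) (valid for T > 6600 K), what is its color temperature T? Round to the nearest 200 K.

13400 K

(t − 60)^(-0.1332) = 186/329.7 = 0.56415.
t − 60 = 0.56415^(1/-0.1332) = 0.56415^(-7.508) = 73.521, so t = 133.521.
T = 100·t = 13352 K → 13400 K to the nearest 200 K.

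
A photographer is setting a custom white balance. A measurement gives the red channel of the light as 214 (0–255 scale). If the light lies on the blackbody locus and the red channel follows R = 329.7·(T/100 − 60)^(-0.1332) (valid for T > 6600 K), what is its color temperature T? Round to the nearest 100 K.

(t − 60)^(-0.1332) = 214/329.7 = 0.64907.
t − 60 = 0.64907^(1/-0.1332) = 0.64907^(-7.508) = 25.657, so t = 85.657.
T = 100·t = 8566 K → 8600 K to the nearest 100 K.

8600 K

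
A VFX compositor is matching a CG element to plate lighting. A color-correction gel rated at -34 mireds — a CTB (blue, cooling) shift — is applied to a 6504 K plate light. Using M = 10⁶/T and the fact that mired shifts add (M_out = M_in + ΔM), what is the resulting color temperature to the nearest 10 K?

M_in = 10⁶/6504 = 153.75 mireds.
M_out = 153.75 + (-34) = 119.75 mireds.
T_out = 10⁶/119.75 = 8350.6 K → 8350 K.

8350 K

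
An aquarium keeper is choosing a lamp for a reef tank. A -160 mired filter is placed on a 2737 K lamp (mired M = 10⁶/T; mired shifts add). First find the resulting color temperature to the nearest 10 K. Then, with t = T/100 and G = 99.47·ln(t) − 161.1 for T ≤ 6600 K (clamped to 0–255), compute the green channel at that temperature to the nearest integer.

M_in = 10⁶/2737 = 365.36; M_out = 365.36 + (-160) = 205.36.
T_out = 10⁶/205.36 = 4869.4 K → 4870 K; t = 48.7.
G = 99.47·ln 48.7 − 161.1 = 99.47·3.8857 − 161.1 = 225.408.
Rounded: 225.

225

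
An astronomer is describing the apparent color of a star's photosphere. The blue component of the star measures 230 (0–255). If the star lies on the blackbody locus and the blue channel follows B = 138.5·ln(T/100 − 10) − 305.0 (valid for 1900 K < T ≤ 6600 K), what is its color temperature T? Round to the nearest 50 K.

5750 K

ln(t − 10) = (230 + 305.0) / 138.5 = 3.8628.
t − 10 = e^3.8628 = 47.599, so t = 57.599.
T = 100·t = 5760 K → 5750 K to the nearest 50 K.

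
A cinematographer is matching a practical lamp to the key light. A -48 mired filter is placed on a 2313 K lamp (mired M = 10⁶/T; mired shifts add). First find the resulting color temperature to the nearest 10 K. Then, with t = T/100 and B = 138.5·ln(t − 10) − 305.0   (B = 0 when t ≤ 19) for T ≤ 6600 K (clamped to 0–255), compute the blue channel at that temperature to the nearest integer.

M_in = 10⁶/2313 = 432.34; M_out = 432.34 + (-48) = 384.34.
T_out = 10⁶/384.34 = 2601.9 K → 2600 K; t = 26.
B = 138.5·ln(26 − 10) − 305.0 = 138.5·ln 16 − 305.0 = 138.5·2.7726 − 305.0 = 79.004.
Rounded: 79.

79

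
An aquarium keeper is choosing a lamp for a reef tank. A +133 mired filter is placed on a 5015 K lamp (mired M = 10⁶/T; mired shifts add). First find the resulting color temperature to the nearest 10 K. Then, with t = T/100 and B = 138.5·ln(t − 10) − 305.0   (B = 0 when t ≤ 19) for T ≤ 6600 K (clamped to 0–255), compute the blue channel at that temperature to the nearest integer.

M_in = 10⁶/5015 = 199.40; M_out = 199.40 + (+133) = 332.40.
T_out = 10⁶/332.40 = 3008.4 K → 3010 K; t = 30.1.
B = 138.5·ln(30.1 − 10) − 305.0 = 138.5·ln 20.1 − 305.0 = 138.5·3.0007 − 305.0 = 110.600.
Rounded: 111.

111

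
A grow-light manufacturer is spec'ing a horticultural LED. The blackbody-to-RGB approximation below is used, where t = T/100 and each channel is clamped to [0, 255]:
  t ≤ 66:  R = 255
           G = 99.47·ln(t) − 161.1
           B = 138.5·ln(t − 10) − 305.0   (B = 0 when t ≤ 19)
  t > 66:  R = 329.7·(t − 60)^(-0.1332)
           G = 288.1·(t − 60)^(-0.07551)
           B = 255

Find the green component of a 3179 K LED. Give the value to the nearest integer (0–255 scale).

t = 3179/100 = 31.79; the t ≤ 66 branch applies.
G = 99.47·ln 31.79 − 161.1 = 99.47·3.4592 − 161.1 = 182.982.
Rounded: 183.

183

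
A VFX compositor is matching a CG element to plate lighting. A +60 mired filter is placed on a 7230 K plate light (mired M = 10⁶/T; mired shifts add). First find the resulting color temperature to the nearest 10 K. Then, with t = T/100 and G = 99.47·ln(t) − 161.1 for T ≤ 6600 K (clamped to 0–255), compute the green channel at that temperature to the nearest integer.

M_in = 10⁶/7230 = 138.31; M_out = 138.31 + (+60) = 198.31.
T_out = 10⁶/198.31 = 5042.5 K → 5040 K; t = 50.4.
G = 99.47·ln 50.4 − 161.1 = 99.47·3.9200 − 161.1 = 228.822.
Rounded: 229.

229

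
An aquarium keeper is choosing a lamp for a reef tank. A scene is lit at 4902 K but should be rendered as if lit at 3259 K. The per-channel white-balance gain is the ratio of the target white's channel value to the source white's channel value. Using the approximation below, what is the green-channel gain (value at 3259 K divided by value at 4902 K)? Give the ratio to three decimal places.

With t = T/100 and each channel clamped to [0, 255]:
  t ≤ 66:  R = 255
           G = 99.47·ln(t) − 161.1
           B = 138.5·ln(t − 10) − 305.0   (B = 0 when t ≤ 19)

At 4902 K (t = 49.02):
  G = 99.47·ln 49.02 − 161.1 = 99.47·3.8922 − 161.1 = 226.060.
At 3259 K (t = 32.59):
  G = 99.47·ln 32.59 − 161.1 = 99.47·3.4840 − 161.1 = 185.454.
Gain = 185.454 / 226.060 = 0.8204 → 0.820.

0.820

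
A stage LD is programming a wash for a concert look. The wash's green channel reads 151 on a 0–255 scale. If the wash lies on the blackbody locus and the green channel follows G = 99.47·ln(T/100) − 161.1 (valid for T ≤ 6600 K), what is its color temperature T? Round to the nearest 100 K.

ln t = (151 + 161.1) / 99.47 = 3.1376.
t = e^3.1376 = 23.049.
T = 100·t = 2305 K → 2300 K to the nearest 100 K.

2300 K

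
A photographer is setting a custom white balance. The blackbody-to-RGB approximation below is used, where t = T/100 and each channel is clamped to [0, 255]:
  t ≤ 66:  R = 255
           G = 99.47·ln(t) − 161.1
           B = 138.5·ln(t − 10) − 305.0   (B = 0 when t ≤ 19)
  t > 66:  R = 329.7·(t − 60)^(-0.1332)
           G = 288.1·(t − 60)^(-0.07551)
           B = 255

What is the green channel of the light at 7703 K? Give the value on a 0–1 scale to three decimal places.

0.912

t = 7703/100 = 77.03; the t > 66 branch applies.
G = 288.1·(77.03 − 60)^(-0.07551) = 288.1·17.03^(-0.07551) = 288.1·0.80729 = 232.581.
On a 0–1 scale: 232.581/255 = 0.9121 → 0.912.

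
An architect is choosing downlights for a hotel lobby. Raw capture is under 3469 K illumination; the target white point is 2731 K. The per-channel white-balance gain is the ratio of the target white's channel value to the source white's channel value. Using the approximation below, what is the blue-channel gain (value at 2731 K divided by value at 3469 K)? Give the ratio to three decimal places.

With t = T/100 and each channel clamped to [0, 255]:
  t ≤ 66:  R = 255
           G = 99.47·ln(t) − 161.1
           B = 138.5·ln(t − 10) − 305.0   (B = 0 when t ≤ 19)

0.646

At 3469 K (t = 34.69):
  B = 138.5·ln(34.69 − 10) − 305.0 = 138.5·ln 24.69 − 305.0 = 138.5·3.2064 − 305.0 = 139.086.
At 2731 K (t = 27.31):
  B = 138.5·ln(27.31 − 10) − 305.0 = 138.5·ln 17.31 − 305.0 = 138.5·2.8513 − 305.0 = 89.903.
Gain = 89.903 / 139.086 = 0.6464 → 0.646.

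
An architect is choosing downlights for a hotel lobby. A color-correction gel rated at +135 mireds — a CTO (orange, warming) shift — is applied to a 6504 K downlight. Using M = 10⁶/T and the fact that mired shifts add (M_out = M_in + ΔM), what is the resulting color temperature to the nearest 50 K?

M_in = 10⁶/6504 = 153.75 mireds.
M_out = 153.75 + (+135) = 288.75 mireds.
T_out = 10⁶/288.75 = 3463.2 K → 3450 K.

3450 K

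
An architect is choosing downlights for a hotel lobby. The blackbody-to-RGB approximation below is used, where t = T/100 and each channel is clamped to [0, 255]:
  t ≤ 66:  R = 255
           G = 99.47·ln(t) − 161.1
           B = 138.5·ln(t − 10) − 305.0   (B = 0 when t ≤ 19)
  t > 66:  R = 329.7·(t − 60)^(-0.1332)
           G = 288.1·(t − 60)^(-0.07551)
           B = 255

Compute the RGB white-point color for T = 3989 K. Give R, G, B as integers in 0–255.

R=255, G=206, B=166

t = 3989/100 = 39.89; the t ≤ 66 branch applies.
R = 255 by definition for t ≤ 66.
G = 99.47·ln 39.89 − 161.1 = 99.47·3.6861 − 161.1 = 205.559.
B = 138.5·ln(39.89 − 10) − 305.0 = 138.5·ln 29.89 − 305.0 = 138.5·3.3975 − 305.0 = 165.557.
Rounded: (255, 206, 166).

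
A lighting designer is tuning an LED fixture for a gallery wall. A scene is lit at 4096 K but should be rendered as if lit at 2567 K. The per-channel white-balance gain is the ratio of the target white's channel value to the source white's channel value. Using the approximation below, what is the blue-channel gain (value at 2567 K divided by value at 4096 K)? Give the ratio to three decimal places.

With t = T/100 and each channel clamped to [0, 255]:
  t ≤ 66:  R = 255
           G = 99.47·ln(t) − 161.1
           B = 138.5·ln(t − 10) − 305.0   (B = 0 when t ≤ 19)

0.447

At 4096 K (t = 40.96):
  B = 138.5·ln(40.96 − 10) − 305.0 = 138.5·ln 30.96 − 305.0 = 138.5·3.4327 − 305.0 = 170.428.
At 2567 K (t = 25.67):
  B = 138.5·ln(25.67 − 10) − 305.0 = 138.5·ln 15.67 − 305.0 = 138.5·2.7517 − 305.0 = 76.117.
Gain = 76.117 / 170.428 = 0.4466 → 0.447.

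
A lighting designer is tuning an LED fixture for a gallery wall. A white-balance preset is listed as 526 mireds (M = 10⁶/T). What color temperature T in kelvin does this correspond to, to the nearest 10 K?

T = 10⁶ / 526 = 1901.14 K → 1900 K.

1900 K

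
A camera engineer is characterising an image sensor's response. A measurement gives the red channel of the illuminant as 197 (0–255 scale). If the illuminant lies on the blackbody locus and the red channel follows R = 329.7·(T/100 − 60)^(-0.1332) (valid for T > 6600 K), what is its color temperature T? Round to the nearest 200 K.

10800 K

(t − 60)^(-0.1332) = 197/329.7 = 0.59751.
t − 60 = 0.59751^(1/-0.1332) = 0.59751^(-7.508) = 47.761, so t = 107.761.
T = 100·t = 10776 K → 10800 K to the nearest 200 K.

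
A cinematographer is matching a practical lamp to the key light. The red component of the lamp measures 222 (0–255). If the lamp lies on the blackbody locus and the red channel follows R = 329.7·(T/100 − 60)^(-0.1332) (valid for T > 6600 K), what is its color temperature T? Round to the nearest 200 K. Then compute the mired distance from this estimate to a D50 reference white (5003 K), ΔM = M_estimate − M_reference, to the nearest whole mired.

(t − 60)^(-0.1332) = 222/329.7 = 0.67334.
t − 60 = 0.67334^(1/-0.1332) = 0.67334^(-7.508) = 19.478, so t = 79.478.
T = 100·t = 7948 K → 8000 K to the nearest 200 K.
M_estimate = 10⁶/8000 = 125.00; M_reference = 10⁶/5003 = 199.88.
ΔM = 125.00 − 199.88 = -74.88 → -75 mireds.

-75 mireds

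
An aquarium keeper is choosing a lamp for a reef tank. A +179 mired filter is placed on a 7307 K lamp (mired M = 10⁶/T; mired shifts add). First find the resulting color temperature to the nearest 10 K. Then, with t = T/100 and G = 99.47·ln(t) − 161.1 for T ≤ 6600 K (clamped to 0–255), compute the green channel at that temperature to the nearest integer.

M_in = 10⁶/7307 = 136.86; M_out = 136.86 + (+179) = 315.86.
T_out = 10⁶/315.86 = 3166.0 K → 3170 K; t = 31.7.
G = 99.47·ln 31.7 − 161.1 = 99.47·3.4563 − 161.1 = 182.700.
Rounded: 183.

183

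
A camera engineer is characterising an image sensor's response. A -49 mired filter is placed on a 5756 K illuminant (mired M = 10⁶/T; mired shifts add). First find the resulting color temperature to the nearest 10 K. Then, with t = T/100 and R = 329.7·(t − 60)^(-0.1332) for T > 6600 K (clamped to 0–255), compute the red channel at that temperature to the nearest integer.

M_in = 10⁶/5756 = 173.73; M_out = 173.73 + (-49) = 124.73.
T_out = 10⁶/124.73 = 8017.2 K → 8020 K; t = 80.2.
R = 329.7·(80.2 − 60)^(-0.1332) = 329.7·20.2^(-0.1332) = 329.7·0.67008 = 220.926.
Rounded: 221.

221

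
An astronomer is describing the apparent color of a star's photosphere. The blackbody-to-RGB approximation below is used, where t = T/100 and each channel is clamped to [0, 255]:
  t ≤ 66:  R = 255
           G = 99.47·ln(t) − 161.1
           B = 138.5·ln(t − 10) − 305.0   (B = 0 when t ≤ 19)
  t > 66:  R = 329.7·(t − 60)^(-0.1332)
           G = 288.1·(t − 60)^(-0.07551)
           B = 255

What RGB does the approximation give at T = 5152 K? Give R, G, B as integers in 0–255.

R=255, G=231, B=211

t = 5152/100 = 51.52; the t ≤ 66 branch applies.
R = 255 by definition for t ≤ 66.
G = 99.47·ln 51.52 − 161.1 = 99.47·3.9420 − 161.1 = 231.008.
B = 138.5·ln(51.52 − 10) − 305.0 = 138.5·ln 41.52 − 305.0 = 138.5·3.7262 − 305.0 = 211.075.
Rounded: (255, 231, 211).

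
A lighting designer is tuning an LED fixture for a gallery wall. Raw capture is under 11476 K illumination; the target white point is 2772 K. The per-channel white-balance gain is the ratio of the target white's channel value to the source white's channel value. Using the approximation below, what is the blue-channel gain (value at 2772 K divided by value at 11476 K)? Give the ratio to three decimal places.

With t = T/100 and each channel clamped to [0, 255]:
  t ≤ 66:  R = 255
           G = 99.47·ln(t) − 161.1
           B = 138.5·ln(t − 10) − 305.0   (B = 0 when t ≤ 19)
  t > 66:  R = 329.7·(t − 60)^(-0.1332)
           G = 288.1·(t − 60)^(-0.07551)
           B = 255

At 11476 K (t = 114.76):
  B = 255 by definition for t > 66.
At 2772 K (t = 27.72):
  B = 138.5·ln(27.72 − 10) − 305.0 = 138.5·ln 17.72 − 305.0 = 138.5·2.8747 − 305.0 = 93.145.
Gain = 93.145 / 255.000 = 0.3653 → 0.365.

0.365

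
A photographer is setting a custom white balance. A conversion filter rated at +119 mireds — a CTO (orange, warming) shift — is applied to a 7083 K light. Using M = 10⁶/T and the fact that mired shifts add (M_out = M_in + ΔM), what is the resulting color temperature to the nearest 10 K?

3840 K

M_in = 10⁶/7083 = 141.18 mireds.
M_out = 141.18 + (+119) = 260.18 mireds.
T_out = 10⁶/260.18 = 3843.4 K → 3840 K.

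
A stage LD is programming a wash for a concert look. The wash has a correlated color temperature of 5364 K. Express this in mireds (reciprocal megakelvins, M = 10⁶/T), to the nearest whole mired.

186 mireds

M = 10⁶ / 5364 = 186.428 → 186 mireds.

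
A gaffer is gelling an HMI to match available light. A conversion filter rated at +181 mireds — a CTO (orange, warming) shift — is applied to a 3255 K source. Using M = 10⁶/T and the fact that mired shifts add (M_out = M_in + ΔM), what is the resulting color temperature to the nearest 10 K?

2050 K

M_in = 10⁶/3255 = 307.22 mireds.
M_out = 307.22 + (+181) = 488.22 mireds.
T_out = 10⁶/488.22 = 2048.3 K → 2050 K.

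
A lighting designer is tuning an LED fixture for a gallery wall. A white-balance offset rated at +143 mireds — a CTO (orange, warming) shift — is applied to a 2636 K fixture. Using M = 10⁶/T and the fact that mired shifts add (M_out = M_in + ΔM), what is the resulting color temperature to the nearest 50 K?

M_in = 10⁶/2636 = 379.36 mireds.
M_out = 379.36 + (+143) = 522.36 mireds.
T_out = 10⁶/522.36 = 1914.4 K → 1900 K.

1900 K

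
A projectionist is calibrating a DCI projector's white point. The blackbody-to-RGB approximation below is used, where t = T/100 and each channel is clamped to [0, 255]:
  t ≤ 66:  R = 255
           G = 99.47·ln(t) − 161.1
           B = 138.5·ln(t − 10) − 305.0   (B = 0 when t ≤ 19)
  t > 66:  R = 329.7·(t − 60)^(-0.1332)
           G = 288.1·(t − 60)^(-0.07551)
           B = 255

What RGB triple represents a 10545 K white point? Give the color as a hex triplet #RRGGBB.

#C6D8FF

t = 10545/100 = 105.45; the t > 66 branch applies.
R = 329.7·(105.45 − 60)^(-0.1332) = 329.7·45.45^(-0.1332) = 329.7·0.60147 = 198.306.
G = 288.1·(105.45 − 60)^(-0.07551) = 288.1·45.45^(-0.07551) = 288.1·0.74962 = 215.965.
B = 255 by definition for t > 66.
Rounded: (198, 216, 255).
In hex: #C6D8FF.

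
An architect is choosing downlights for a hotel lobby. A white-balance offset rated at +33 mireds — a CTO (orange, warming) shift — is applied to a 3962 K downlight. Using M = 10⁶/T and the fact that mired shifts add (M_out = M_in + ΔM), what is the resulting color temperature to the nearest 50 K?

M_in = 10⁶/3962 = 252.40 mireds.
M_out = 252.40 + (+33) = 285.40 mireds.
T_out = 10⁶/285.40 = 3503.9 K → 3500 K.

3500 K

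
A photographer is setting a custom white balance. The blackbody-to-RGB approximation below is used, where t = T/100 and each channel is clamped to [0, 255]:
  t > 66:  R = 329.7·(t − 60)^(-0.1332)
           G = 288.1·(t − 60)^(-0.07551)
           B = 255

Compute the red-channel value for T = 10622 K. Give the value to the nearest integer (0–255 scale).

198

t = 10622/100 = 106.22; the t > 66 branch applies.
R = 329.7·(106.22 − 60)^(-0.1332) = 329.7·46.22^(-0.1332) = 329.7·0.60013 = 197.863.
Rounded: 198.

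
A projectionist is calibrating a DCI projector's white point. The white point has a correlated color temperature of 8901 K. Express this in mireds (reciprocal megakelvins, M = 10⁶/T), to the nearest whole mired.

M = 10⁶ / 8901 = 112.347 → 112 mireds.

112 mireds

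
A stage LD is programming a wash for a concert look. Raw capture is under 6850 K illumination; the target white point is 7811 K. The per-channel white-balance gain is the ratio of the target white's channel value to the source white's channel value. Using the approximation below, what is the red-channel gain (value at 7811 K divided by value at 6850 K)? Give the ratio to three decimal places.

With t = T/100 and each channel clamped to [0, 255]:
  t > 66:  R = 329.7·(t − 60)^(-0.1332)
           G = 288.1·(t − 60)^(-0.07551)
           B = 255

At 6850 K (t = 68.5):
  R = 329.7·(68.5 − 60)^(-0.1332) = 329.7·8.5^(-0.1332) = 329.7·0.75197 = 247.925.
At 7811 K (t = 78.11):
  R = 329.7·(78.11 − 60)^(-0.1332) = 329.7·18.11^(-0.1332) = 329.7·0.67990 = 224.163.
Gain = 224.163 / 247.925 = 0.9042 → 0.904.

0.904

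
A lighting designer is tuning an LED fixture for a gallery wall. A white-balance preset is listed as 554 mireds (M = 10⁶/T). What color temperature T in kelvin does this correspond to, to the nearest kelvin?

1805 K

T = 10⁶ / 554 = 1805.05 K → 1805 K.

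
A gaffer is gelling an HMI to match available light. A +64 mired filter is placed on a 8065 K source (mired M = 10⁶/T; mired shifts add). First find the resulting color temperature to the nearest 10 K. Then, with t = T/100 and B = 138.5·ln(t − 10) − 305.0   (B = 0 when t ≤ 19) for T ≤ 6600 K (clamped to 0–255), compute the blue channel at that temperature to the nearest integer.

217

M_in = 10⁶/8065 = 123.99; M_out = 123.99 + (+64) = 187.99.
T_out = 10⁶/187.99 = 5319.4 K → 5320 K; t = 53.2.
B = 138.5·ln(53.2 − 10) − 305.0 = 138.5·ln 43.2 − 305.0 = 138.5·3.7658 − 305.0 = 216.569.
Rounded: 217.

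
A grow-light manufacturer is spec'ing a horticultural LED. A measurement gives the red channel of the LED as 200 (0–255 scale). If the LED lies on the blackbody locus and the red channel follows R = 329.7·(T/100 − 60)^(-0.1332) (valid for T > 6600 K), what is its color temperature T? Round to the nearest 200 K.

(t − 60)^(-0.1332) = 200/329.7 = 0.60661.
t − 60 = 0.60661^(1/-0.1332) = 0.60661^(-7.508) = 42.638, so t = 102.638.
T = 100·t = 10264 K → 10200 K to the nearest 200 K.

10200 K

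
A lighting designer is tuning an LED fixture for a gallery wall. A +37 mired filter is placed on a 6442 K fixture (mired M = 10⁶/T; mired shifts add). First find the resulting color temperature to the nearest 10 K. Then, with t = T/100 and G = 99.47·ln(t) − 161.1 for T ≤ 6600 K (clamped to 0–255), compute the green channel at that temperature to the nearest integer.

M_in = 10⁶/6442 = 155.23; M_out = 155.23 + (+37) = 192.23.
T_out = 10⁶/192.23 = 5202.1 K → 5200 K; t = 52.
G = 99.47·ln 52 − 161.1 = 99.47·3.9512 − 161.1 = 231.930.
Rounded: 232.

232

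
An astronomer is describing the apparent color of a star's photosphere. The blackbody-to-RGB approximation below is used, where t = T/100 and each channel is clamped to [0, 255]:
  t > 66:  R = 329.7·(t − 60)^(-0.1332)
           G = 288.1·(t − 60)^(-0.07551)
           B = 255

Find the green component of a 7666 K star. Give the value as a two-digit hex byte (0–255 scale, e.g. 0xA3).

0xE9

t = 7666/100 = 76.66; the t > 66 branch applies.
G = 288.1·(76.66 − 60)^(-0.07551) = 288.1·16.66^(-0.07551) = 288.1·0.80863 = 232.967.
Rounded: 233; in hex, 0xE9.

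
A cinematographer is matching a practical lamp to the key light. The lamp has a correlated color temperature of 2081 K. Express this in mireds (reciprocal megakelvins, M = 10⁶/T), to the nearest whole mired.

481 mireds

M = 10⁶ / 2081 = 480.538 → 481 mireds.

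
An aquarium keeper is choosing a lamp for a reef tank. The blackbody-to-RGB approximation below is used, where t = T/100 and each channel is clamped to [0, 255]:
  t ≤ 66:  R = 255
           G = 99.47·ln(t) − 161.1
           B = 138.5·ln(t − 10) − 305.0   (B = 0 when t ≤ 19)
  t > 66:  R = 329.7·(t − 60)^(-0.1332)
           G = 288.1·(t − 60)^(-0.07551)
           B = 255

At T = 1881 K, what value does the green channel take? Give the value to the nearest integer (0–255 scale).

131

t = 1881/100 = 18.81; the t ≤ 66 branch applies.
G = 99.47·ln 18.81 − 161.1 = 99.47·2.9344 − 161.1 = 130.784.
Rounded: 131.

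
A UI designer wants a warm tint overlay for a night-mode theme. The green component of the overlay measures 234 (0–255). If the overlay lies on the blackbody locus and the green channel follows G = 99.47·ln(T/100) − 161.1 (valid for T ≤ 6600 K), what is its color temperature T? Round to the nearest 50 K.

ln t = (234 + 161.1) / 99.47 = 3.9721.
t = e^3.9721 = 53.093.
T = 100·t = 5309 K → 5300 K to the nearest 50 K.

5300 K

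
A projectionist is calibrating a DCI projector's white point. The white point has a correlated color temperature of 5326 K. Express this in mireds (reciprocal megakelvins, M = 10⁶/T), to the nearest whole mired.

M = 10⁶ / 5326 = 187.758 → 188 mireds.

188 mireds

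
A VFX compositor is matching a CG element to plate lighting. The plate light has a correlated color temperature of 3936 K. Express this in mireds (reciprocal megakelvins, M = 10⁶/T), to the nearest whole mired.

M = 10⁶ / 3936 = 254.065 → 254 mireds.

254 mireds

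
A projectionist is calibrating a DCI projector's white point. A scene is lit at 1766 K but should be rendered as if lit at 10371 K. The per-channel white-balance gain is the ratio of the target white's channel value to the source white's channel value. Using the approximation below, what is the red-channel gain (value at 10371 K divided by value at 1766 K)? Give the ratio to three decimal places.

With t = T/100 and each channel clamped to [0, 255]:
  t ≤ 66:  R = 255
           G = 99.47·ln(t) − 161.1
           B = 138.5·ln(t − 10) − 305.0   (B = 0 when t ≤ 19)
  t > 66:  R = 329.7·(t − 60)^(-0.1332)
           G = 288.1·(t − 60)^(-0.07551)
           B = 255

At 1766 K (t = 17.66):
  R = 255 by definition for t ≤ 66.
At 10371 K (t = 103.71):
  R = 329.7·(103.71 − 60)^(-0.1332) = 329.7·43.71^(-0.1332) = 329.7·0.60461 = 199.340.
Gain = 199.340 / 255.000 = 0.7817 → 0.782.

0.782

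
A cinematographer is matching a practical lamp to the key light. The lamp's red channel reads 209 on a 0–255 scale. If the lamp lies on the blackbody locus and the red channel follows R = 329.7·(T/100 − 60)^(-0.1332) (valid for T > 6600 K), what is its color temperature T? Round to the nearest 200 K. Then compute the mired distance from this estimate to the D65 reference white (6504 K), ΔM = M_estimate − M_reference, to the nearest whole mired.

-43 mireds

(t − 60)^(-0.1332) = 209/329.7 = 0.63391.
t − 60 = 0.63391^(1/-0.1332) = 0.63391^(-7.508) = 30.639, so t = 90.639.
T = 100·t = 9064 K → 9000 K to the nearest 200 K.
M_estimate = 10⁶/9000 = 111.11; M_reference = 10⁶/6504 = 153.75.
ΔM = 111.11 − 153.75 = -42.64 → -43 mireds.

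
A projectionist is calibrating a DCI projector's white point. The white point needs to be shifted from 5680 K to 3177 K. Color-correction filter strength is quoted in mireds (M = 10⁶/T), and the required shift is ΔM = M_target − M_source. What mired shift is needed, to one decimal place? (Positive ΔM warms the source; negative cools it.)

M_source = 10⁶/5680 = 176.056; M_target = 10⁶/3177 = 314.762.
ΔM = 314.762 − 176.056 = 138.706 → +138.7 mireds, a warming shift.

+138.7 mireds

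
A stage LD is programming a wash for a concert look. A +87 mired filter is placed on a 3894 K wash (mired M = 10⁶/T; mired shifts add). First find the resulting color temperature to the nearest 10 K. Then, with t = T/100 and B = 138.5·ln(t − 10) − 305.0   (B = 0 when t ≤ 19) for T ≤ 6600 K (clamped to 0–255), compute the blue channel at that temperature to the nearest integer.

104

M_in = 10⁶/3894 = 256.81; M_out = 256.81 + (+87) = 343.81.
T_out = 10⁶/343.81 = 2908.6 K → 2910 K; t = 29.1.
B = 138.5·ln(29.1 − 10) − 305.0 = 138.5·ln 19.1 − 305.0 = 138.5·2.9497 − 305.0 = 103.532.
Rounded: 104.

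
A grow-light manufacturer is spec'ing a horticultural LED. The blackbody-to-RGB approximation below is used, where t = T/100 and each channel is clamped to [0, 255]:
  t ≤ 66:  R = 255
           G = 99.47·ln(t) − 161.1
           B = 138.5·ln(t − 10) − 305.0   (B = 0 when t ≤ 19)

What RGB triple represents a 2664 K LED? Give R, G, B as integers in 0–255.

R=255, G=165, B=84

t = 2664/100 = 26.64; the t ≤ 66 branch applies.
R = 255 by definition for t ≤ 66.
G = 99.47·ln 26.64 − 161.1 = 99.47·3.2824 − 161.1 = 165.402.
B = 138.5·ln(26.64 − 10) − 305.0 = 138.5·ln 16.64 − 305.0 = 138.5·2.8118 − 305.0 = 84.436.
Rounded: (255, 165, 84).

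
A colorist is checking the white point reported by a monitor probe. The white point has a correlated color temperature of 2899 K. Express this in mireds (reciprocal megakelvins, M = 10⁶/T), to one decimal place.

M = 10⁶ / 2899 = 344.947 → 344.9 mireds.

344.9 mireds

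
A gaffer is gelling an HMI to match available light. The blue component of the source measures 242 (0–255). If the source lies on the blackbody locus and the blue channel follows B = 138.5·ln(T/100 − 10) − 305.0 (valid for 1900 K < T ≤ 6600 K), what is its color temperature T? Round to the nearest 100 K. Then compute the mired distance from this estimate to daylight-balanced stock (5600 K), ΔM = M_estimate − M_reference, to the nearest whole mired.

-17 mireds

ln(t − 10) = (242 + 305.0) / 138.5 = 3.9495.
t − 10 = e^3.9495 = 51.907, so t = 61.907.
T = 100·t = 6191 K → 6200 K to the nearest 100 K.
M_estimate = 10⁶/6200 = 161.29; M_reference = 10⁶/5600 = 178.57.
ΔM = 161.29 − 178.57 = -17.28 → -17 mireds.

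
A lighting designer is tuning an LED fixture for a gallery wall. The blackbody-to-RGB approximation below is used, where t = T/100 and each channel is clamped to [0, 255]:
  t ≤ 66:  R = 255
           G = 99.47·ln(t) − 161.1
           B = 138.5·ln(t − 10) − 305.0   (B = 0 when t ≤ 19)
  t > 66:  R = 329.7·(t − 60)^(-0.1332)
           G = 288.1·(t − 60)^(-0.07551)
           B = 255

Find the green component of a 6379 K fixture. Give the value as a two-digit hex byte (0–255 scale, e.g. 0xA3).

0xFC

t = 6379/100 = 63.79; the t ≤ 66 branch applies.
G = 99.47·ln 63.79 − 161.1 = 99.47·4.1556 − 161.1 = 252.257.
Rounded: 252; in hex, 0xFC.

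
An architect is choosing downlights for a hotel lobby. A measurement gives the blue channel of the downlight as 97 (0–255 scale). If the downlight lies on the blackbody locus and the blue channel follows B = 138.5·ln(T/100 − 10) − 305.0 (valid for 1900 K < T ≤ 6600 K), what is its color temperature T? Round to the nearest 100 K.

ln(t − 10) = (97 + 305.0) / 138.5 = 2.9025.
t − 10 = e^2.9025 = 18.220, so t = 28.220.
T = 100·t = 2822 K → 2800 K to the nearest 100 K.

2800 K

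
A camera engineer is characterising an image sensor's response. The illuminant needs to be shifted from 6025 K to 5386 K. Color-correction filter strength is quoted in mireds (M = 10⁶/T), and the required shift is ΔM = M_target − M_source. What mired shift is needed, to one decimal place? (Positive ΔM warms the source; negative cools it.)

+19.7 mireds

M_source = 10⁶/6025 = 165.975; M_target = 10⁶/5386 = 185.667.
ΔM = 185.667 − 165.975 = 19.691 → +19.7 mireds, a warming shift.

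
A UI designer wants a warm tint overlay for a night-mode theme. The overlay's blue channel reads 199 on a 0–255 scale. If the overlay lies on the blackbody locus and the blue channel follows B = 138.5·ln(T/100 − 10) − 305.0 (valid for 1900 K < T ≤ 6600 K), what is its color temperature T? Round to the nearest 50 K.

ln(t − 10) = (199 + 305.0) / 138.5 = 3.6390.
t − 10 = e^3.6390 = 38.053, so t = 48.053.
T = 100·t = 4805 K → 4800 K to the nearest 50 K.

4800 K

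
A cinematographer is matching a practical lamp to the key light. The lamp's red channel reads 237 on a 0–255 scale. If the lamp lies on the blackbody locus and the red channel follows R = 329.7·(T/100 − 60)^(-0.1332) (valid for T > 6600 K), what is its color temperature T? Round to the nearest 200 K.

(t − 60)^(-0.1332) = 237/329.7 = 0.71884.
t − 60 = 0.71884^(1/-0.1332) = 0.71884^(-7.508) = 11.922, so t = 71.922.
T = 100·t = 7192 K → 7200 K to the nearest 200 K.

7200 K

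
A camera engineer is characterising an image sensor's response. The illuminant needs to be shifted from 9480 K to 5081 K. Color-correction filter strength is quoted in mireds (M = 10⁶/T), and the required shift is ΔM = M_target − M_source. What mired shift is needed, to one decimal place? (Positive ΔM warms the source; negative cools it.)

M_source = 10⁶/9480 = 105.485; M_target = 10⁶/5081 = 196.812.
ΔM = 196.812 − 105.485 = 91.326 → +91.3 mireds, a warming shift.

+91.3 mireds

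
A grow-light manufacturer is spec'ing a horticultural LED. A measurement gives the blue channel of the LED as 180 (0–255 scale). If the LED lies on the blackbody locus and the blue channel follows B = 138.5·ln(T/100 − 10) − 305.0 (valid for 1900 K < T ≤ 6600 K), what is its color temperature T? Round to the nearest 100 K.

4300 K

ln(t − 10) = (180 + 305.0) / 138.5 = 3.5018.
t − 10 = e^3.5018 = 33.175, so t = 43.175.
T = 100·t = 4318 K → 4300 K to the nearest 100 K.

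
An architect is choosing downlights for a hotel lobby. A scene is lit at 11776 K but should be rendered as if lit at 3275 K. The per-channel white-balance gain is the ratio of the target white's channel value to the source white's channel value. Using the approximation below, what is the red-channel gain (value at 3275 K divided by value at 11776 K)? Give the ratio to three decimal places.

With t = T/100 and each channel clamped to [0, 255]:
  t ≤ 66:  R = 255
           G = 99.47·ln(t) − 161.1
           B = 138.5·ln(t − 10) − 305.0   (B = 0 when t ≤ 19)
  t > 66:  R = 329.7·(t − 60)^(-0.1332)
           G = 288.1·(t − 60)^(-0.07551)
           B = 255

At 11776 K (t = 117.76):
  R = 329.7·(117.76 − 60)^(-0.1332) = 329.7·57.76^(-0.1332) = 329.7·0.58257 = 192.075.
At 3275 K (t = 32.75):
  R = 255 by definition for t ≤ 66.
Gain = 255.000 / 192.075 = 1.3276 → 1.328.

1.328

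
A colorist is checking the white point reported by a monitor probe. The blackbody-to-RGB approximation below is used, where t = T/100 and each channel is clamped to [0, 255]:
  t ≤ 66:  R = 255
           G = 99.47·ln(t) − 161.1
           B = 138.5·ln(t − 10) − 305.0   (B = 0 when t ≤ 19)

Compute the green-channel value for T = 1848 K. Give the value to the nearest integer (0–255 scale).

t = 1848/100 = 18.48; the t ≤ 66 branch applies.
G = 99.47·ln 18.48 − 161.1 = 99.47·2.9167 − 161.1 = 129.023.
Rounded: 129.

129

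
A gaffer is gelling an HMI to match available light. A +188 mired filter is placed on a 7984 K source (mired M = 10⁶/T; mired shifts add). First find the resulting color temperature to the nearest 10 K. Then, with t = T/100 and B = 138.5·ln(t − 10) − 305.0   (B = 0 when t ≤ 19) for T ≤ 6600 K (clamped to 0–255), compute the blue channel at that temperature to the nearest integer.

M_in = 10⁶/7984 = 125.25; M_out = 125.25 + (+188) = 313.25.
T_out = 10⁶/313.25 = 3192.3 K → 3190 K; t = 31.9.
B = 138.5·ln(31.9 − 10) − 305.0 = 138.5·ln 21.9 − 305.0 = 138.5·3.0865 − 305.0 = 122.478.
Rounded: 122.

122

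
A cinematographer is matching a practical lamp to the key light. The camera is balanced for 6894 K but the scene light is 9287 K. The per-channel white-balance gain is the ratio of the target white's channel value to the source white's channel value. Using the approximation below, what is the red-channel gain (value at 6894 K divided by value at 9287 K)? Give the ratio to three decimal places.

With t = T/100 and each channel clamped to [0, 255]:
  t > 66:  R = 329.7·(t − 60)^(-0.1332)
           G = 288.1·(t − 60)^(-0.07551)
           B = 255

1.189

At 9287 K (t = 92.87):
  R = 329.7·(92.87 − 60)^(-0.1332) = 329.7·32.87^(-0.1332) = 329.7·0.62800 = 207.053.
At 6894 K (t = 68.94):
  R = 329.7·(68.94 − 60)^(-0.1332) = 329.7·8.94^(-0.1332) = 329.7·0.74693 = 246.264.
Gain = 246.264 / 207.053 = 1.1894 → 1.189.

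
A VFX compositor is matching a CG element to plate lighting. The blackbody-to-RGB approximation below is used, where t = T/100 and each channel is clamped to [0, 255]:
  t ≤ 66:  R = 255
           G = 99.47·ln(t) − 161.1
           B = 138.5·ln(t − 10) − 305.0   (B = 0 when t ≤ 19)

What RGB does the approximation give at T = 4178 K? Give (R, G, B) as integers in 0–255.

t = 4178/100 = 41.78; the t ≤ 66 branch applies.
R = 255 by definition for t ≤ 66.
G = 99.47·ln 41.78 − 161.1 = 99.47·3.7324 − 161.1 = 210.164.
B = 138.5·ln(41.78 − 10) − 305.0 = 138.5·ln 31.78 − 305.0 = 138.5·3.4588 − 305.0 = 174.049.
Rounded: (255, 210, 174).

(255, 210, 174)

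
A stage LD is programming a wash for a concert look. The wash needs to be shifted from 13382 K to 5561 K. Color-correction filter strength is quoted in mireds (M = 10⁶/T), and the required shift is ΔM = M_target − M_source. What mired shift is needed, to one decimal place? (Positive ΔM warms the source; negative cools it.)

+105.1 mireds

M_source = 10⁶/13382 = 74.727; M_target = 10⁶/5561 = 179.824.
ΔM = 179.824 − 74.727 = 105.097 → +105.1 mireds, a warming shift.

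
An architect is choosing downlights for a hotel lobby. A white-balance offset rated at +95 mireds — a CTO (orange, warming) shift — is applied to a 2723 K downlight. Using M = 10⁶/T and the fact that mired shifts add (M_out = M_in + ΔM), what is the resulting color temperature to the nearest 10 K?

M_in = 10⁶/2723 = 367.24 mireds.
M_out = 367.24 + (+95) = 462.24 mireds.
T_out = 10⁶/462.24 = 2163.4 K → 2160 K.

2160 K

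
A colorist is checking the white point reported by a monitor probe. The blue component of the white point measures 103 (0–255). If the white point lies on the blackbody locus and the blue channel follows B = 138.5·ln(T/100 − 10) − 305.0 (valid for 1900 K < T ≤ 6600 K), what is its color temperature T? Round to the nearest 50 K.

ln(t − 10) = (103 + 305.0) / 138.5 = 2.9458.
t − 10 = e^2.9458 = 19.027, so t = 29.027.
T = 100·t = 2903 K → 2900 K to the nearest 50 K.

2900 K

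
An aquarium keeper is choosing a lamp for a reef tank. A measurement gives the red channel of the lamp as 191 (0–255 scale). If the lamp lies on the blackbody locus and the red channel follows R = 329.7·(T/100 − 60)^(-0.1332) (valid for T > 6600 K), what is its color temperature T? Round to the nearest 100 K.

(t − 60)^(-0.1332) = 191/329.7 = 0.57931.
t − 60 = 0.57931^(1/-0.1332) = 0.57931^(-7.508) = 60.245, so t = 120.245.
T = 100·t = 12025 K → 12000 K to the nearest 100 K.

12000 K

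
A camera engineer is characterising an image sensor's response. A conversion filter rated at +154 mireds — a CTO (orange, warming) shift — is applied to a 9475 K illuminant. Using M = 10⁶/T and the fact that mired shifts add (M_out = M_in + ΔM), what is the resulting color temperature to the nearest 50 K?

3850 K

M_in = 10⁶/9475 = 105.54 mireds.
M_out = 105.54 + (+154) = 259.54 mireds.
T_out = 10⁶/259.54 = 3853.0 K → 3850 K.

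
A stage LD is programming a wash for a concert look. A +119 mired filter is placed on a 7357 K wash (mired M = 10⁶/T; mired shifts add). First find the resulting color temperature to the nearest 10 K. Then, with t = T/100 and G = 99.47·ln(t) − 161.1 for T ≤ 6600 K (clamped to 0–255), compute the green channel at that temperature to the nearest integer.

M_in = 10⁶/7357 = 135.92; M_out = 135.92 + (+119) = 254.92.
T_out = 10⁶/254.92 = 3922.7 K → 3920 K; t = 39.2.
G = 99.47·ln 39.2 − 161.1 = 99.47·3.6687 − 161.1 = 203.823.
Rounded: 204.

204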